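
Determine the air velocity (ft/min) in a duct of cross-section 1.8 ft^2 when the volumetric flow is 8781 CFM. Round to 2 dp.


V = 8781 / 1.8 = 4878.33 ft/min

4878.33 ft/min


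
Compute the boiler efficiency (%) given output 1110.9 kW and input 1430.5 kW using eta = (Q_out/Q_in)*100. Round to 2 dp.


eta = (1110.9/1430.5)*100 = 77.66 %

77.66 %


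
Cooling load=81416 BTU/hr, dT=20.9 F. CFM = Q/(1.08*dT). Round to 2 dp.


CFM = 81416 / (1.08 * 20.9) = 3606.95

3606.95 CFM


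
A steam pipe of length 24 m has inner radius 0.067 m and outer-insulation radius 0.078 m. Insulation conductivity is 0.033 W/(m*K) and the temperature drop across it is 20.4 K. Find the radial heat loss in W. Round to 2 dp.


Q = 2*pi*0.033*24*20.4/ln(0.078/0.067) = 667.80 W

667.80 W


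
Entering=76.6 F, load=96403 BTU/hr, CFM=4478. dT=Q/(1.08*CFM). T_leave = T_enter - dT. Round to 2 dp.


dT = 96403/(1.08*4478) = 19.9335
T_leave = 76.6 - 19.9335 = 56.67 F

56.67 F


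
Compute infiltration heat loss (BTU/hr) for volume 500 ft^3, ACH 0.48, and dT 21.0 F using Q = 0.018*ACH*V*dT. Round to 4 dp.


Q = 0.018 * 0.48 * 500 * 21.0 = 90.7200 BTU/hr

90.7200 BTU/hr


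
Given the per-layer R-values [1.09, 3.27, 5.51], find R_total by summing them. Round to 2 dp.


R_total = 1.09 + 3.27 + 5.51 = 9.87

9.87


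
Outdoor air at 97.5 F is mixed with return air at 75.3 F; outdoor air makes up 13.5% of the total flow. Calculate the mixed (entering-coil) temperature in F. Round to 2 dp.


T_mix = 75.3 + (13.5/100)*(97.5-75.3) = 78.30 F

78.30 F


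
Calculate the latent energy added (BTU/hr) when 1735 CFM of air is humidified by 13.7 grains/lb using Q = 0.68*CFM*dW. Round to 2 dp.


Q = 0.68 * 1735 * 13.7 = 16163.26 BTU/hr

16163.26 BTU/hr


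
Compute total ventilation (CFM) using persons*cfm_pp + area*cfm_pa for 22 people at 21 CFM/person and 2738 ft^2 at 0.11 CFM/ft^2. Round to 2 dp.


Total = 22*21 + 2738*0.11 = 763.18 CFM

763.18 CFM


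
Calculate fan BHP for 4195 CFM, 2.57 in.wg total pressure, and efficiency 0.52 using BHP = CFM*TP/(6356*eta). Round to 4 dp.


BHP = 4195 * 2.57 / (6356 * 0.52) = 3.2620 hp

3.2620 hp


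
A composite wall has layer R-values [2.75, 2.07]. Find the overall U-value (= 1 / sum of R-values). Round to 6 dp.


R_total = 2.75 + 2.07 = 4.82
U = 1/4.82 = 0.207469

0.207469


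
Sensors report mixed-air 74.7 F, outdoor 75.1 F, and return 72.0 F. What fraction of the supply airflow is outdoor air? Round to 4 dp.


frac = (74.7 - 72.0) / (75.1 - 72.0) = 0.8710

0.8710


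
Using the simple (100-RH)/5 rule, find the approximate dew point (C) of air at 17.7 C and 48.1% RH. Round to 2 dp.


Td = 17.7 - (100-48.1)/5 = 7.32 C

7.32 C


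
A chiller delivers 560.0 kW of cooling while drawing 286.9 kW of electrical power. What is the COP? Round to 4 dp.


COP = 560.0 / 286.9 = 1.9519

1.9519


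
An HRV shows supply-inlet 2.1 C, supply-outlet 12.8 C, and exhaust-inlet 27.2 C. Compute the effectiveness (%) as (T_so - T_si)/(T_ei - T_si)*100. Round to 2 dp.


eff = (12.8-2.1)/(27.2-2.1)*100 = 42.63 %

42.63 %


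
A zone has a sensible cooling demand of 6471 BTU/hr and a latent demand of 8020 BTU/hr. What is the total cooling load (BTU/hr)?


Qt = 6471 + 8020 = 14491 BTU/hr

14491 BTU/hr


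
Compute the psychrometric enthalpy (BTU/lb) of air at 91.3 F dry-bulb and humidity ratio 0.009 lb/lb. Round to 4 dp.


h = 0.24*91.3 + 0.009*(1061+0.444*91.3) = 31.8258 BTU/lb

31.8258 BTU/lb


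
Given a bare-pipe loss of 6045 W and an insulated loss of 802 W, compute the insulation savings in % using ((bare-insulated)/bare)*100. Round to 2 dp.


Savings = ((6045-802)/6045)*100 = 86.73 %

86.73 %


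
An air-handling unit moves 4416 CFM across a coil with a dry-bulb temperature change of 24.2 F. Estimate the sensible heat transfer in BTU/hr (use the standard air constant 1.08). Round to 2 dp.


Q = 1.08 * 4416 * 24.2 = 115416.58 BTU/hr

115416.58 BTU/hr


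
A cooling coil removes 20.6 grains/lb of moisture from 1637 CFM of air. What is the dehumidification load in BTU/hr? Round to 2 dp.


Q = 0.68 * 1637 * 20.6 = 22931.10 BTU/hr

22931.10 BTU/hr


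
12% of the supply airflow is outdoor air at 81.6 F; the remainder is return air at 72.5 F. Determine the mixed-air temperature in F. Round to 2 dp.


T_mix = 0.12*81.6 + 0.88*72.5 = 73.59 F

73.59 F


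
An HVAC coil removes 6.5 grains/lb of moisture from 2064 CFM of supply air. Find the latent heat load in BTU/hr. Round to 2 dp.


Q = 0.68 * 2064 * 6.5 = 9122.88 BTU/hr

9122.88 BTU/hr


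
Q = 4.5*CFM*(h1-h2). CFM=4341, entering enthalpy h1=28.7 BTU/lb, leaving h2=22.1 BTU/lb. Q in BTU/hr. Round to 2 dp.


Q = 4.5 * 4341 * (28.7 - 22.1) = 128927.70 BTU/hr

128927.70 BTU/hr


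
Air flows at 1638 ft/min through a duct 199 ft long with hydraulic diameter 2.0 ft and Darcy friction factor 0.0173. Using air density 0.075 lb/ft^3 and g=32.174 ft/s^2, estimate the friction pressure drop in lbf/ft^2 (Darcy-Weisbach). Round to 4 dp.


v_fps = 1638/60 = 27.3 ft/s
dp = 0.0173*(199/2.0)*0.075*27.3^2/(2*32.174) = 1.4953 lbf/ft^2

1.4953 lbf/ft^2


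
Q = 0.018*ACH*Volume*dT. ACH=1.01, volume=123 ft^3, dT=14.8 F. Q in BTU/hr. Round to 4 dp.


Q = 0.018 * 1.01 * 123 * 14.8 = 33.0949 BTU/hr

33.0949 BTU/hr


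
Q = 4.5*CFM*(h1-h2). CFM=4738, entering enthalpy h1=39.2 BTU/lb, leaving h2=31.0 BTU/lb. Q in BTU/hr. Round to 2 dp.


Q = 4.5 * 4738 * (39.2 - 31.0) = 174832.20 BTU/hr

174832.20 BTU/hr


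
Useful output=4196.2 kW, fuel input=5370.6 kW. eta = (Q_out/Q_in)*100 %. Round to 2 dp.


eta = (4196.2/5370.6)*100 = 78.13 %

78.13 %


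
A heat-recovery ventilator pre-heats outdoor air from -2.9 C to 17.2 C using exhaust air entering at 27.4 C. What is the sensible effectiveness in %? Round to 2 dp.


eff = (17.2-(-2.9))/(27.4-(-2.9))*100 = 66.34 %

66.34 %


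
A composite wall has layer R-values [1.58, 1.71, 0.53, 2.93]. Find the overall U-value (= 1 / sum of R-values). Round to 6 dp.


R_total = 1.58 + 1.71 + 0.53 + 2.93 = 6.75
U = 1/6.75 = 0.148148

0.148148


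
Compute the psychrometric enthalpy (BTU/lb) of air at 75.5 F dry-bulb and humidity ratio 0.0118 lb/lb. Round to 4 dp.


h = 0.24*75.5 + 0.0118*(1061+0.444*75.5) = 31.0354 BTU/lb

31.0354 BTU/lb


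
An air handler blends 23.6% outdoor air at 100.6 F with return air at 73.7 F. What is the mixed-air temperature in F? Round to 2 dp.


T_mix = 73.7 + (23.6/100)*(100.6-73.7) = 80.05 F

80.05 F


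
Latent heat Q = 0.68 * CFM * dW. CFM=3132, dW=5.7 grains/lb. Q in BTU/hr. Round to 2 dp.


Q = 0.68 * 3132 * 5.7 = 12139.63 BTU/hr

12139.63 BTU/hr


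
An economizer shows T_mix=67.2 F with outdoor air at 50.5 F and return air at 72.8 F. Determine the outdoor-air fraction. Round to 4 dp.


frac = (67.2 - 72.8) / (50.5 - 72.8) = 0.2511

0.2511


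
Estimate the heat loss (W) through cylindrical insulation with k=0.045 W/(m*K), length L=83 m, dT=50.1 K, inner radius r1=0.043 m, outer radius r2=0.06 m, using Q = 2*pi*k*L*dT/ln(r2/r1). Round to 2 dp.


Q = 2*pi*0.045*83*50.1/ln(0.06/0.043) = 3529.19 W

3529.19 W


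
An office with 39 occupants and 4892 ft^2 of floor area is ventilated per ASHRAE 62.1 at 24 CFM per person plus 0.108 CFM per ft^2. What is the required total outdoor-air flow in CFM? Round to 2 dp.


Total = 39*24 + 4892*0.108 = 1464.34 CFM

1464.34 CFM


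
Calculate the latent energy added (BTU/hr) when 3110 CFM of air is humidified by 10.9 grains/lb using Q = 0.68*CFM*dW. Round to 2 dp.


Q = 0.68 * 3110 * 10.9 = 23051.32 BTU/hr

23051.32 BTU/hr


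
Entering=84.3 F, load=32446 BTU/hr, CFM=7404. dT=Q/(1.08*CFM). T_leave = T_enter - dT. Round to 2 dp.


dT = 32446/(1.08*7404) = 4.0576
T_leave = 84.3 - 4.0576 = 80.24 F

80.24 F


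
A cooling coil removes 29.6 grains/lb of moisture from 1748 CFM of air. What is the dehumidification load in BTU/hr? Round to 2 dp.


Q = 0.68 * 1748 * 29.6 = 35183.74 BTU/hr

35183.74 BTU/hr


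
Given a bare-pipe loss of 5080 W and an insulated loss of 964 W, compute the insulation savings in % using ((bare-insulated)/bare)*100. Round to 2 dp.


Savings = ((5080-964)/5080)*100 = 81.02 %

81.02 %


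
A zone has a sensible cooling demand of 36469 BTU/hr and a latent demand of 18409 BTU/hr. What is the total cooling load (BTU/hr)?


Qt = 36469 + 18409 = 54878 BTU/hr

54878 BTU/hr


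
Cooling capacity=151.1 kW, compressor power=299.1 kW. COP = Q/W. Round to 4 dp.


COP = 151.1 / 299.1 = 0.5052

0.5052


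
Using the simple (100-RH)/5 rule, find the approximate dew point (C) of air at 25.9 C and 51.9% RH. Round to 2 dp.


Td = 25.9 - (100-51.9)/5 = 16.28 C

16.28 C


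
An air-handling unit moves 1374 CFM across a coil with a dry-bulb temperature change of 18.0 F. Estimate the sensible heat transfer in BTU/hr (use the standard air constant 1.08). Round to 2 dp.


Q = 1.08 * 1374 * 18.0 = 26710.56 BTU/hr

26710.56 BTU/hr


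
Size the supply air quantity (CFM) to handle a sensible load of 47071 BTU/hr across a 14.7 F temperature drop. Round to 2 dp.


CFM = 47071 / (1.08 * 14.7) = 2964.92

2964.92 CFM


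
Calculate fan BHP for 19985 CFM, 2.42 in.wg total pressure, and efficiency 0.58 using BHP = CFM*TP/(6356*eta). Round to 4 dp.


BHP = 19985 * 2.42 / (6356 * 0.58) = 13.1192 hp

13.1192 hp


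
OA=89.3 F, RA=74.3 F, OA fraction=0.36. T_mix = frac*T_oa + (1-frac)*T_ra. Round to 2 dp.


T_mix = 0.36*89.3 + 0.64*74.3 = 79.70 F

79.70 F


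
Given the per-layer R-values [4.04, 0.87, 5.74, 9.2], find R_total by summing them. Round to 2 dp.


R_total = 4.04 + 0.87 + 5.74 + 9.2 = 19.85

19.85


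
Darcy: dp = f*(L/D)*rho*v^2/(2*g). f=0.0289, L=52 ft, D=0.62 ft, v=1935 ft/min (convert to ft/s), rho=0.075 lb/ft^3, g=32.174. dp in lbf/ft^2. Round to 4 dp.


v_fps = 1935/60 = 32.25 ft/s
dp = 0.0289*(52/0.62)*0.075*32.25^2/(2*32.174) = 2.9383 lbf/ft^2

2.9383 lbf/ft^2


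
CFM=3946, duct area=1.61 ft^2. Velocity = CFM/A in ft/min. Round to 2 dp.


V = 3946 / 1.61 = 2450.93 ft/min

2450.93 ft/min


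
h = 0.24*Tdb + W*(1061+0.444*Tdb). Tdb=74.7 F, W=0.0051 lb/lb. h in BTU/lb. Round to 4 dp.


h = 0.24*74.7 + 0.0051*(1061+0.444*74.7) = 23.5083 BTU/lb

23.5083 BTU/lb


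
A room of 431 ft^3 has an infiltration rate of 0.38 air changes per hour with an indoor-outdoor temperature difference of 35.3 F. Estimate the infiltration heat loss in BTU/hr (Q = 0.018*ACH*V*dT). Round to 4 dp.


Q = 0.018 * 0.38 * 431 * 35.3 = 104.0658 BTU/hr

104.0658 BTU/hr


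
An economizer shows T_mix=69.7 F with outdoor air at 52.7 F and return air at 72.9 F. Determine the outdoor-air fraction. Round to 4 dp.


frac = (69.7 - 72.9) / (52.7 - 72.9) = 0.1584

0.1584


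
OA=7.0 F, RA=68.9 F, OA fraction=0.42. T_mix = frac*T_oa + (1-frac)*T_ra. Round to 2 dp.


T_mix = 0.42*7.0 + 0.58*68.9 = 42.90 F

42.90 F


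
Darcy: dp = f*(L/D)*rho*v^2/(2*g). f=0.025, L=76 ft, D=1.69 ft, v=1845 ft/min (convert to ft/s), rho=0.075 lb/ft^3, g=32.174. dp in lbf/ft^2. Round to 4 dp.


v_fps = 1845/60 = 30.75 ft/s
dp = 0.025*(76/1.69)*0.075*30.75^2/(2*32.174) = 1.2390 lbf/ft^2

1.2390 lbf/ft^2


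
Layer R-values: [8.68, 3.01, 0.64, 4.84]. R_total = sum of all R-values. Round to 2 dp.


R_total = 8.68 + 3.01 + 0.64 + 4.84 = 17.17

17.17


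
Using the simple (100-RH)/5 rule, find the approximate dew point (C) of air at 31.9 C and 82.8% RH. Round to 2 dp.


Td = 31.9 - (100-82.8)/5 = 28.46 C

28.46 C


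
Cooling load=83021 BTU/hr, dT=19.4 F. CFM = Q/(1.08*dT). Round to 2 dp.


CFM = 83021 / (1.08 * 19.4) = 3962.44

3962.44 CFM


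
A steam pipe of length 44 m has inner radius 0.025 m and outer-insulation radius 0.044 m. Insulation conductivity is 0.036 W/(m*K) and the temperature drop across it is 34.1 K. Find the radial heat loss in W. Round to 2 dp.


Q = 2*pi*0.036*44*34.1/ln(0.044/0.025) = 600.34 W

600.34 W


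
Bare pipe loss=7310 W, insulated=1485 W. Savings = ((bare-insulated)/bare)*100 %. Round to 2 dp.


Savings = ((7310-1485)/7310)*100 = 79.69 %

79.69 %


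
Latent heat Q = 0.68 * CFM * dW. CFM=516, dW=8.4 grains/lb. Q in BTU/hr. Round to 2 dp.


Q = 0.68 * 516 * 8.4 = 2947.39 BTU/hr

2947.39 BTU/hr


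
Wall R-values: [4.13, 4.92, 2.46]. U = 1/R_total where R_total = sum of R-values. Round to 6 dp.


R_total = 4.13 + 4.92 + 2.46 = 11.51
U = 1/11.51 = 0.086881

0.086881


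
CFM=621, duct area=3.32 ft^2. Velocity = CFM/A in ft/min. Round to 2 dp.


V = 621 / 3.32 = 187.05 ft/min

187.05 ft/min


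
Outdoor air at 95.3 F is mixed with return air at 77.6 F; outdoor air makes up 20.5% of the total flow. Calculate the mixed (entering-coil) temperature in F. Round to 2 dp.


T_mix = 77.6 + (20.5/100)*(95.3-77.6) = 81.23 F

81.23 F


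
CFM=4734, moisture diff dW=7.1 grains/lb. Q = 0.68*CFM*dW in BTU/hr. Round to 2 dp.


Q = 0.68 * 4734 * 7.1 = 22855.75 BTU/hr

22855.75 BTU/hr


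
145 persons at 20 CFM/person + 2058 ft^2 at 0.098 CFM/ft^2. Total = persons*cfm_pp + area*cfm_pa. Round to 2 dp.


Total = 145*20 + 2058*0.098 = 3101.68 CFM

3101.68 CFM


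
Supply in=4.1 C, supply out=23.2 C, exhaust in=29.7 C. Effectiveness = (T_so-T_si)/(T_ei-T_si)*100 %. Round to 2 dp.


eff = (23.2-4.1)/(29.7-4.1)*100 = 74.61 %

74.61 %


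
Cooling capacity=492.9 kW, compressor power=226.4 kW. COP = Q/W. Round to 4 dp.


COP = 492.9 / 226.4 = 2.1771

2.1771


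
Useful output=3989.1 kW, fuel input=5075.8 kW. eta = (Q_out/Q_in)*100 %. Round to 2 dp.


eta = (3989.1/5075.8)*100 = 78.59 %

78.59 %


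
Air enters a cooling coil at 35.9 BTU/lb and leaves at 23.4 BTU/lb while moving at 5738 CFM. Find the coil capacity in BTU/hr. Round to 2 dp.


Q = 4.5 * 5738 * (35.9 - 23.4) = 322762.50 BTU/hr

322762.50 BTU/hr


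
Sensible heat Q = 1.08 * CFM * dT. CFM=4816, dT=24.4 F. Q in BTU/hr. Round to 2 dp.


Q = 1.08 * 4816 * 24.4 = 126911.23 BTU/hr

126911.23 BTU/hr


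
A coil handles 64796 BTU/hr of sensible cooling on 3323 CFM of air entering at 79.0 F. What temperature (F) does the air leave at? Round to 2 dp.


dT = 64796/(1.08*3323) = 18.0549
T_leave = 79.0 - 18.0549 = 60.95 F

60.95 F


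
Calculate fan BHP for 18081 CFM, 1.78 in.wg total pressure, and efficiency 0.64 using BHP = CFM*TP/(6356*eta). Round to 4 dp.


BHP = 18081 * 1.78 / (6356 * 0.64) = 7.9119 hp

7.9119 hp


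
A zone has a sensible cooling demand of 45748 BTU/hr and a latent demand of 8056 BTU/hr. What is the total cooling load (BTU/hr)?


Qt = 45748 + 8056 = 53804 BTU/hr

53804 BTU/hr


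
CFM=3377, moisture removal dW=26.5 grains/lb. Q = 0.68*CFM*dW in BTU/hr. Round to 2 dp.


Q = 0.68 * 3377 * 26.5 = 60853.54 BTU/hr

60853.54 BTU/hr


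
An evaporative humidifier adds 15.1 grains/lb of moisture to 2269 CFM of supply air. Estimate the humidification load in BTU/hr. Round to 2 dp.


Q = 0.68 * 2269 * 15.1 = 23298.09 BTU/hr

23298.09 BTU/hr


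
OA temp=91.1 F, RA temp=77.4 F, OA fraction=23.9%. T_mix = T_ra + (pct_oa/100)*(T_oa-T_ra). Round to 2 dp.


T_mix = 77.4 + (23.9/100)*(91.1-77.4) = 80.67 F

80.67 F


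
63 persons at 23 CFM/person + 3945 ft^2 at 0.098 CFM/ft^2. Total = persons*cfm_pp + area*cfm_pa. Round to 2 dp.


Total = 63*23 + 3945*0.098 = 1835.61 CFM

1835.61 CFM


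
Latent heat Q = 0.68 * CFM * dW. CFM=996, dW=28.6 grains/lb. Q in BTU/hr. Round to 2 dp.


Q = 0.68 * 996 * 28.6 = 19370.21 BTU/hr

19370.21 BTU/hr


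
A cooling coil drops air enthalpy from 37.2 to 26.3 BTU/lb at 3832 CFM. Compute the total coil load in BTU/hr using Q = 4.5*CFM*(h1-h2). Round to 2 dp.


Q = 4.5 * 3832 * (37.2 - 26.3) = 187959.60 BTU/hr

187959.60 BTU/hr


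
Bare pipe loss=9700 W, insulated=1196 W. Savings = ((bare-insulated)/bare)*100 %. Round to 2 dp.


Savings = ((9700-1196)/9700)*100 = 87.67 %

87.67 %


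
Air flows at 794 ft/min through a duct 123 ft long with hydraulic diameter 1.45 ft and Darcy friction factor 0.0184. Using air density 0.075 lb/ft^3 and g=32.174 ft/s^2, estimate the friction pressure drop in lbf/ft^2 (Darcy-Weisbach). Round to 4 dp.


v_fps = 794/60 = 13.2333 ft/s
dp = 0.0184*(123/1.45)*0.075*13.2333^2/(2*32.174) = 0.3186 lbf/ft^2

0.3186 lbf/ft^2


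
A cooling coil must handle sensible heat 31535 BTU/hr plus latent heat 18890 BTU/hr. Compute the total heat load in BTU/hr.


Qt = 31535 + 18890 = 50425 BTU/hr

50425 BTU/hr


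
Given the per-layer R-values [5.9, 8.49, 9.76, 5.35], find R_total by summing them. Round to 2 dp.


R_total = 5.9 + 8.49 + 9.76 + 5.35 = 29.50

29.50


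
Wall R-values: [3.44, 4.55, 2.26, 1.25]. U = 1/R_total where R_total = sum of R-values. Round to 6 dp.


R_total = 3.44 + 4.55 + 2.26 + 1.25 = 11.50
U = 1/11.50 = 0.086957

0.086957


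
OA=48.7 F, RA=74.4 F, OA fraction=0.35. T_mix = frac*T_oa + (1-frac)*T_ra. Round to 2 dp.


T_mix = 0.35*48.7 + 0.65*74.4 = 65.41 F

65.41 F


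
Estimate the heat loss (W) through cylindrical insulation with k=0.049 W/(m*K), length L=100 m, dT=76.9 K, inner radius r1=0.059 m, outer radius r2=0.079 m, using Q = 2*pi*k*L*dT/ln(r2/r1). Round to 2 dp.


Q = 2*pi*0.049*100*76.9/ln(0.079/0.059) = 8110.59 W

8110.59 W


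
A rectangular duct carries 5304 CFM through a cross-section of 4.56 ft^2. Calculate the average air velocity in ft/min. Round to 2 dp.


V = 5304 / 4.56 = 1163.16 ft/min

1163.16 ft/min


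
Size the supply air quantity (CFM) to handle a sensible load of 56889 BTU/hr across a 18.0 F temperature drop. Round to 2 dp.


CFM = 56889 / (1.08 * 18.0) = 2926.39

2926.39 CFM


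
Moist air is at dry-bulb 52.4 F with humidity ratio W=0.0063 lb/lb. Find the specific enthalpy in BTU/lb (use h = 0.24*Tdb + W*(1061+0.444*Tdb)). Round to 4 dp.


h = 0.24*52.4 + 0.0063*(1061+0.444*52.4) = 19.4069 BTU/lb

19.4069 BTU/lb


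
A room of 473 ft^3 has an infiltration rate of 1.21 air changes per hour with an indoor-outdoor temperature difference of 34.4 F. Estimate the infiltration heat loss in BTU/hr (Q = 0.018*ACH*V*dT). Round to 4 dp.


Q = 0.018 * 1.21 * 473 * 34.4 = 354.3867 BTU/hr

354.3867 BTU/hr


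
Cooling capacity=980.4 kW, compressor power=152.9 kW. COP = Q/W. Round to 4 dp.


COP = 980.4 / 152.9 = 6.4120

6.4120


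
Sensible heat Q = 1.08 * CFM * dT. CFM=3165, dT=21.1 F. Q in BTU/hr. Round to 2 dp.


Q = 1.08 * 3165 * 21.1 = 72124.02 BTU/hr

72124.02 BTU/hr


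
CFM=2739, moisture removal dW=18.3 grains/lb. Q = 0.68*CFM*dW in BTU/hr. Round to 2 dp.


Q = 0.68 * 2739 * 18.3 = 34084.12 BTU/hr

34084.12 BTU/hr


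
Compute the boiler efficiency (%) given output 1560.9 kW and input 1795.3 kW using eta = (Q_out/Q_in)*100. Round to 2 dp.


eta = (1560.9/1795.3)*100 = 86.94 %

86.94 %


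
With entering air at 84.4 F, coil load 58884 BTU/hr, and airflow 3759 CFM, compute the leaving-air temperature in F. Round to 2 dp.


dT = 58884/(1.08*3759) = 14.5044
T_leave = 84.4 - 14.5044 = 69.90 F

69.90 F


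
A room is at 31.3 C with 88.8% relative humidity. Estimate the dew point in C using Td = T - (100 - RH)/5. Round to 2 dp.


Td = 31.3 - (100-88.8)/5 = 29.06 C

29.06 C


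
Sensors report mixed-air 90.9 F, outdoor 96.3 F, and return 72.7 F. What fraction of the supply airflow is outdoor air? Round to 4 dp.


frac = (90.9 - 72.7) / (96.3 - 72.7) = 0.7712

0.7712


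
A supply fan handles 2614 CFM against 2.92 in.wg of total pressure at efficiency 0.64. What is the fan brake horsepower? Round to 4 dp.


BHP = 2614 * 2.92 / (6356 * 0.64) = 1.8764 hp

1.8764 hp


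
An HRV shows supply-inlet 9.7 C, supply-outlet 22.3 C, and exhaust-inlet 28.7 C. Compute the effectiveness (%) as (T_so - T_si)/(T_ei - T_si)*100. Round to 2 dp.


eff = (22.3-9.7)/(28.7-9.7)*100 = 66.32 %

66.32 %


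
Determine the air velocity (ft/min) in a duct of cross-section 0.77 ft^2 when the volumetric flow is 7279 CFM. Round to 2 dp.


V = 7279 / 0.77 = 9453.25 ft/min

9453.25 ft/min


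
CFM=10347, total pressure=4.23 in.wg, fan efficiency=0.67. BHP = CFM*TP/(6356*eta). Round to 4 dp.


BHP = 10347 * 4.23 / (6356 * 0.67) = 10.2777 hp

10.2777 hp


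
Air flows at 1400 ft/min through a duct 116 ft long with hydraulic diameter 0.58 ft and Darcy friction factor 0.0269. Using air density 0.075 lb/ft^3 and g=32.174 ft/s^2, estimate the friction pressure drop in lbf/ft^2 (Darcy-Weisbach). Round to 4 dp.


v_fps = 1400/60 = 23.3333 ft/s
dp = 0.0269*(116/0.58)*0.075*23.3333^2/(2*32.174) = 3.4140 lbf/ft^2

3.4140 lbf/ft^2


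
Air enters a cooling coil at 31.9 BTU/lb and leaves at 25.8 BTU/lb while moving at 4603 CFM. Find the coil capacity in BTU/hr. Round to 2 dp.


Q = 4.5 * 4603 * (31.9 - 25.8) = 126352.35 BTU/hr

126352.35 BTU/hr


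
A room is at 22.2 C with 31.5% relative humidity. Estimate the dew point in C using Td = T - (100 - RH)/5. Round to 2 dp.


Td = 22.2 - (100-31.5)/5 = 8.50 C

8.50 C


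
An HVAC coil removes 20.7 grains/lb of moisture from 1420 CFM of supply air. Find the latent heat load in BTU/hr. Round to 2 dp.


Q = 0.68 * 1420 * 20.7 = 19987.92 BTU/hr

19987.92 BTU/hr


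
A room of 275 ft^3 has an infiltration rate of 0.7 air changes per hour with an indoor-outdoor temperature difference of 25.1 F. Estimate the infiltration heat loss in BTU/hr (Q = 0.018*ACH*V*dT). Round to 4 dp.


Q = 0.018 * 0.7 * 275 * 25.1 = 86.9715 BTU/hr

86.9715 BTU/hr


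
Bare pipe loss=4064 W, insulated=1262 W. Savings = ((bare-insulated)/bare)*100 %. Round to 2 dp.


Savings = ((4064-1262)/4064)*100 = 68.95 %

68.95 %


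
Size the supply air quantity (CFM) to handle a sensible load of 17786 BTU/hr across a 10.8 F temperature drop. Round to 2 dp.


CFM = 17786 / (1.08 * 10.8) = 1524.86

1524.86 CFM


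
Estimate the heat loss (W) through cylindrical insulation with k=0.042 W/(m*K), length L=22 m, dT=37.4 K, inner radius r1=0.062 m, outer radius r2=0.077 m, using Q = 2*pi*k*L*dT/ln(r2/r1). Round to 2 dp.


Q = 2*pi*0.042*22*37.4/ln(0.077/0.062) = 1002.13 W

1002.13 W


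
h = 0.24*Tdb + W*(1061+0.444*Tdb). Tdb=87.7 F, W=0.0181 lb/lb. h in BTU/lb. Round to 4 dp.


h = 0.24*87.7 + 0.0181*(1061+0.444*87.7) = 40.9569 BTU/lb

40.9569 BTU/lb


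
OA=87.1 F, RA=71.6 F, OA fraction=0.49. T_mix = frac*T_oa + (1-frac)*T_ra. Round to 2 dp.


T_mix = 0.49*87.1 + 0.51*71.6 = 79.20 F

79.20 F


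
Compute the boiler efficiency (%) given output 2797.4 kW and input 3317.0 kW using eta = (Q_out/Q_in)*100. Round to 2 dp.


eta = (2797.4/3317.0)*100 = 84.34 %

84.34 %


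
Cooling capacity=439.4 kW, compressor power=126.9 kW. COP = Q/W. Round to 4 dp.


COP = 439.4 / 126.9 = 3.4626

3.4626


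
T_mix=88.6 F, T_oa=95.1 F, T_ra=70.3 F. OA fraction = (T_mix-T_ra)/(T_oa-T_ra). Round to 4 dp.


frac = (88.6 - 70.3) / (95.1 - 70.3) = 0.7379

0.7379


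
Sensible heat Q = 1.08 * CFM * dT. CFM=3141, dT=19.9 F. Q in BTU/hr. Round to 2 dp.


Q = 1.08 * 3141 * 19.9 = 67506.37 BTU/hr

67506.37 BTU/hr


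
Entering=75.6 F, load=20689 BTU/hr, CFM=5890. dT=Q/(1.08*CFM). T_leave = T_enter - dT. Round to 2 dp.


dT = 20689/(1.08*5890) = 3.2524
T_leave = 75.6 - 3.2524 = 72.35 F

72.35 F


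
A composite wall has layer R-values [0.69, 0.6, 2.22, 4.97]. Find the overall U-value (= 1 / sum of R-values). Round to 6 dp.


R_total = 0.69 + 0.6 + 2.22 + 4.97 = 8.48
U = 1/8.48 = 0.117925

0.117925


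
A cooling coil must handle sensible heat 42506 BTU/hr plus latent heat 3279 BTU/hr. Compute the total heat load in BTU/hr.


Qt = 42506 + 3279 = 45785 BTU/hr

45785 BTU/hr


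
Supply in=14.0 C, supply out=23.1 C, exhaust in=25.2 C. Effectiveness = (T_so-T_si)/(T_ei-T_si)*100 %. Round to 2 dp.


eff = (23.1-14.0)/(25.2-14.0)*100 = 81.25 %

81.25 %


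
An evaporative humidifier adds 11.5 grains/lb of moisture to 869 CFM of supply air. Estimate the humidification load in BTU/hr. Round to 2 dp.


Q = 0.68 * 869 * 11.5 = 6795.58 BTU/hr

6795.58 BTU/hr


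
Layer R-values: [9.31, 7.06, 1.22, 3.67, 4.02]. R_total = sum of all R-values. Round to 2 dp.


R_total = 9.31 + 7.06 + 1.22 + 3.67 + 4.02 = 25.28

25.28


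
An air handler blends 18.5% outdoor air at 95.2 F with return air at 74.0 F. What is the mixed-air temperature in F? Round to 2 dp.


T_mix = 74.0 + (18.5/100)*(95.2-74.0) = 77.92 F

77.92 F


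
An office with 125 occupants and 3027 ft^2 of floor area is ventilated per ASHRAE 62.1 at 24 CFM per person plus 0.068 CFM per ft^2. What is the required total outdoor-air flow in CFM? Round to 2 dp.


Total = 125*24 + 3027*0.068 = 3205.84 CFM

3205.84 CFM


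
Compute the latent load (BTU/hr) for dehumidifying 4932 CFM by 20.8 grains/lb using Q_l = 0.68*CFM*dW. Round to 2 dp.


Q = 0.68 * 4932 * 20.8 = 69758.21 BTU/hr

69758.21 BTU/hr


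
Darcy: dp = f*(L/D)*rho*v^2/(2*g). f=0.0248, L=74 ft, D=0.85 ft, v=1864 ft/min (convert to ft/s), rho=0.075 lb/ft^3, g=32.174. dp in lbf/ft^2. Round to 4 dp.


v_fps = 1864/60 = 31.0667 ft/s
dp = 0.0248*(74/0.85)*0.075*31.0667^2/(2*32.174) = 2.4287 lbf/ft^2

2.4287 lbf/ft^2


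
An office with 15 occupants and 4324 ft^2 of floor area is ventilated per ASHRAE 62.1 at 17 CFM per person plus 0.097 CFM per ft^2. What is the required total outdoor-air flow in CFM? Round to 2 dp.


Total = 15*17 + 4324*0.097 = 674.43 CFM

674.43 CFM


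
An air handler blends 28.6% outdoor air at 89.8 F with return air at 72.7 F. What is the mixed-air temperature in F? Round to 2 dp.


T_mix = 72.7 + (28.6/100)*(89.8-72.7) = 77.59 F

77.59 F


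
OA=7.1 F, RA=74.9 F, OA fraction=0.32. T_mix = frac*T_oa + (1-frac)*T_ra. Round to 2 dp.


T_mix = 0.32*7.1 + 0.68*74.9 = 53.20 F

53.20 F


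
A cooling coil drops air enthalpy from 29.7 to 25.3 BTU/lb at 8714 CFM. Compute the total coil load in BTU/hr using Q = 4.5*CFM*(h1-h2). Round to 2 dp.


Q = 4.5 * 8714 * (29.7 - 25.3) = 172537.20 BTU/hr

172537.20 BTU/hr


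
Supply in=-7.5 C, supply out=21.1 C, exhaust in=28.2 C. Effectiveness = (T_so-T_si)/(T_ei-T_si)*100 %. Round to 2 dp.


eff = (21.1-(-7.5))/(28.2-(-7.5))*100 = 80.11 %

80.11 %


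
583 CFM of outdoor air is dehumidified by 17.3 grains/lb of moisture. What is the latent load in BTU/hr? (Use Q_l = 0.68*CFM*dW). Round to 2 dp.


Q = 0.68 * 583 * 17.3 = 6858.41 BTU/hr

6858.41 BTU/hr


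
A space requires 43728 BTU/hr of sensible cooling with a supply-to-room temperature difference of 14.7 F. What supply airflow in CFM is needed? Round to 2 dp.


CFM = 43728 / (1.08 * 14.7) = 2754.35

2754.35 CFM


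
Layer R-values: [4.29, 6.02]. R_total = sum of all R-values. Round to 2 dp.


R_total = 4.29 + 6.02 = 10.31

10.31


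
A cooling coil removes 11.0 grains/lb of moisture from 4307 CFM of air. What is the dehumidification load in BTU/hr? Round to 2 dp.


Q = 0.68 * 4307 * 11.0 = 32216.36 BTU/hr

32216.36 BTU/hr


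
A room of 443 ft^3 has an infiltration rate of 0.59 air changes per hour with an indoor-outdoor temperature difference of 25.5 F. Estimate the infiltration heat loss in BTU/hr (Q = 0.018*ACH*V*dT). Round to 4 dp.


Q = 0.018 * 0.59 * 443 * 25.5 = 119.9688 BTU/hr

119.9688 BTU/hr


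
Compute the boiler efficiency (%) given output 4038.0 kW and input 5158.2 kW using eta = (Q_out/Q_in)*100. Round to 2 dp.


eta = (4038.0/5158.2)*100 = 78.28 %

78.28 %


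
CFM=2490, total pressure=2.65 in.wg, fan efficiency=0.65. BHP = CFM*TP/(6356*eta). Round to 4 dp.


BHP = 2490 * 2.65 / (6356 * 0.65) = 1.5972 hp

1.5972 hp


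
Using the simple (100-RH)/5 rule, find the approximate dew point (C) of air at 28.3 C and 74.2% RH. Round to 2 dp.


Td = 28.3 - (100-74.2)/5 = 23.14 C

23.14 C


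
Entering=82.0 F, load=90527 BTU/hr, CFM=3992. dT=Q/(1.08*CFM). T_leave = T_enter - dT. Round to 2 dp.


dT = 90527/(1.08*3992) = 20.9973
T_leave = 82.0 - 20.9973 = 61.00 F

61.00 F


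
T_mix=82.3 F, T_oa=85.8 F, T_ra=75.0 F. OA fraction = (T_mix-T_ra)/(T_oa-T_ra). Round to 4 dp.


frac = (82.3 - 75.0) / (85.8 - 75.0) = 0.6759

0.6759


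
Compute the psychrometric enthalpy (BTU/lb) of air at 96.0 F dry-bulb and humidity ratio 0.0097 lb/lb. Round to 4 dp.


h = 0.24*96.0 + 0.0097*(1061+0.444*96.0) = 33.7452 BTU/lb

33.7452 BTU/lb


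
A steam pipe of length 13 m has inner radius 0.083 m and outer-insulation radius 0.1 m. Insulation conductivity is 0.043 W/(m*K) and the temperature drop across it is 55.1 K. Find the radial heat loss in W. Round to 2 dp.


Q = 2*pi*0.043*13*55.1/ln(0.1/0.083) = 1038.63 W

1038.63 W


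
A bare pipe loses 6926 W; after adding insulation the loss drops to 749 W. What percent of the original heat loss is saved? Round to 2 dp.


Savings = ((6926-749)/6926)*100 = 89.19 %

89.19 %


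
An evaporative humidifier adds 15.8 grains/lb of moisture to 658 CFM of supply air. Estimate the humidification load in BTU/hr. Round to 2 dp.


Q = 0.68 * 658 * 15.8 = 7069.55 BTU/hr

7069.55 BTU/hr


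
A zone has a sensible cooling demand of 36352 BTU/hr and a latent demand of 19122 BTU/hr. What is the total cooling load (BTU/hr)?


Qt = 36352 + 19122 = 55474 BTU/hr

55474 BTU/hr


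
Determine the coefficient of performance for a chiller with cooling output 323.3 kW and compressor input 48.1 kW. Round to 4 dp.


COP = 323.3 / 48.1 = 6.7214

6.7214


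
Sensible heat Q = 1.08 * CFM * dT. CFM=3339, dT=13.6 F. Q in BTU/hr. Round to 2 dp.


Q = 1.08 * 3339 * 13.6 = 49043.23 BTU/hr

49043.23 BTU/hr


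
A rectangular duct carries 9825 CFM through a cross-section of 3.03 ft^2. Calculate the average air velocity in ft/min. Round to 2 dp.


V = 9825 / 3.03 = 3242.57 ft/min

3242.57 ft/min


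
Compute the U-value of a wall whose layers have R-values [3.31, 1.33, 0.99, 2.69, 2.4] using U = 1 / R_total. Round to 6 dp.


R_total = 3.31 + 1.33 + 0.99 + 2.69 + 2.4 = 10.72
U = 1/10.72 = 0.093284

0.093284


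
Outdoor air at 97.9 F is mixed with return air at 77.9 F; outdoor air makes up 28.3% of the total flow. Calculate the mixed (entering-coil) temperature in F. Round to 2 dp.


T_mix = 77.9 + (28.3/100)*(97.9-77.9) = 83.56 F

83.56 F


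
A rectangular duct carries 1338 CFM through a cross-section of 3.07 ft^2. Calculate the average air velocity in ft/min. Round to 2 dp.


V = 1338 / 3.07 = 435.83 ft/min

435.83 ft/min


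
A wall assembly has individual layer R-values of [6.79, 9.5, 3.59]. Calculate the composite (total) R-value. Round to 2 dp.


R_total = 6.79 + 9.5 + 3.59 = 19.88

19.88


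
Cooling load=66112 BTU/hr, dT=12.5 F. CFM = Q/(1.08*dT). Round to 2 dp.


CFM = 66112 / (1.08 * 12.5) = 4897.19

4897.19 CFM


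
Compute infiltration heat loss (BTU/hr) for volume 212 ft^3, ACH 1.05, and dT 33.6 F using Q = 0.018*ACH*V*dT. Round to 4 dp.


Q = 0.018 * 1.05 * 212 * 33.6 = 134.6285 BTU/hr

134.6285 BTU/hr


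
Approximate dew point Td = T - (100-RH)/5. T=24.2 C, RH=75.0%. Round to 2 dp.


Td = 24.2 - (100-75.0)/5 = 19.20 C

19.20 C


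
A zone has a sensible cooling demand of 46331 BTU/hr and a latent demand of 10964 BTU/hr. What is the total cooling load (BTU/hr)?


Qt = 46331 + 10964 = 57295 BTU/hr

57295 BTU/hr


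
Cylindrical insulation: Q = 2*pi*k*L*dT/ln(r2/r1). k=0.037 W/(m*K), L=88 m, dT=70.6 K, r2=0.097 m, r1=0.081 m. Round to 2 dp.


Q = 2*pi*0.037*88*70.6/ln(0.097/0.081) = 8012.45 W

8012.45 W


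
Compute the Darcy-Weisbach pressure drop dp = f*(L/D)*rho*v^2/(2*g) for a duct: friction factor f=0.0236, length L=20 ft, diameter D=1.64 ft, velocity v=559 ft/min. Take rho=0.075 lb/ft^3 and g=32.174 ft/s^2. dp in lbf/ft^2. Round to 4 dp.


v_fps = 559/60 = 9.3167 ft/s
dp = 0.0236*(20/1.64)*0.075*9.3167^2/(2*32.174) = 0.0291 lbf/ft^2

0.0291 lbf/ft^2


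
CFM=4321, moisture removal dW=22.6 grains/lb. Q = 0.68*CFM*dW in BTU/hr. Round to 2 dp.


Q = 0.68 * 4321 * 22.6 = 66405.13 BTU/hr

66405.13 BTU/hr


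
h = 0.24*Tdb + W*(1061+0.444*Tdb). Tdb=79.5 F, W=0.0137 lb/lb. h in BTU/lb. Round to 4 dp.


h = 0.24*79.5 + 0.0137*(1061+0.444*79.5) = 34.0993 BTU/lb

34.0993 BTU/lb


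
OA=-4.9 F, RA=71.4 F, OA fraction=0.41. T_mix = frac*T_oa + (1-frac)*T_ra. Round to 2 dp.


T_mix = 0.41*(-4.9) + 0.59*71.4 = 40.12 F

40.12 F


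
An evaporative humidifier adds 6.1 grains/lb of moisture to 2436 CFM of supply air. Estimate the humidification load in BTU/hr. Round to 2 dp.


Q = 0.68 * 2436 * 6.1 = 10104.53 BTU/hr

10104.53 BTU/hr


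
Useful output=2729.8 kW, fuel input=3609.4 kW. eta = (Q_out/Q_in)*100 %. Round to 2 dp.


eta = (2729.8/3609.4)*100 = 75.63 %

75.63 %


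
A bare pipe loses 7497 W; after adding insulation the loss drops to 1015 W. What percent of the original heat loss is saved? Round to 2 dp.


Savings = ((7497-1015)/7497)*100 = 86.46 %

86.46 %


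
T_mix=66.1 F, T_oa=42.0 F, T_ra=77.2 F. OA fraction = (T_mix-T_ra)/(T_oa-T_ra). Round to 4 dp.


frac = (66.1 - 77.2) / (42.0 - 77.2) = 0.3153

0.3153


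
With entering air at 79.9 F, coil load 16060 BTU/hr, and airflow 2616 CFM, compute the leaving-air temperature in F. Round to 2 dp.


dT = 16060/(1.08*2616) = 5.6844
T_leave = 79.9 - 5.6844 = 74.22 F

74.22 F


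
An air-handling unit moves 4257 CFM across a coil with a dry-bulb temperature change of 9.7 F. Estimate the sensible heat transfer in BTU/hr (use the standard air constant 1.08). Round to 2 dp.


Q = 1.08 * 4257 * 9.7 = 44596.33 BTU/hr

44596.33 BTU/hr


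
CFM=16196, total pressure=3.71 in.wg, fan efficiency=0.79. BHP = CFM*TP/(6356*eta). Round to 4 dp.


BHP = 16196 * 3.71 / (6356 * 0.79) = 11.9666 hp

11.9666 hp


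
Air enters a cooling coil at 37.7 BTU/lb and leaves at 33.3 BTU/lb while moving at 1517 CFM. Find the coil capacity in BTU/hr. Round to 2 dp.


Q = 4.5 * 1517 * (37.7 - 33.3) = 30036.60 BTU/hr

30036.60 BTU/hr


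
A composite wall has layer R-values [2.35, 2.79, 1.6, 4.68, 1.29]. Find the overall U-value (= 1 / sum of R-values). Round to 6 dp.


R_total = 2.35 + 2.79 + 1.6 + 4.68 + 1.29 = 12.71
U = 1/12.71 = 0.078678

0.078678


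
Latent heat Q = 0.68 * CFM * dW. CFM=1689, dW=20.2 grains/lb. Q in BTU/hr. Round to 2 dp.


Q = 0.68 * 1689 * 20.2 = 23200.10 BTU/hr

23200.10 BTU/hr


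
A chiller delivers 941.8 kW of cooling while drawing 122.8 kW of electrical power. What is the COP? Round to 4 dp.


COP = 941.8 / 122.8 = 7.6694

7.6694


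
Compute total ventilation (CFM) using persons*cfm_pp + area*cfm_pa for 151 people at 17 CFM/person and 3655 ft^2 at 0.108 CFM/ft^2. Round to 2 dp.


Total = 151*17 + 3655*0.108 = 2961.74 CFM

2961.74 CFM


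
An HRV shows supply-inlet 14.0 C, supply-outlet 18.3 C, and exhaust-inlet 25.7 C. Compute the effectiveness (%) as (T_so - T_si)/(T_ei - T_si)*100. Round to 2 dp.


eff = (18.3-14.0)/(25.7-14.0)*100 = 36.75 %

36.75 %


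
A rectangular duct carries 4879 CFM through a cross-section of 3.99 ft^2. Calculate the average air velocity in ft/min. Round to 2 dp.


V = 4879 / 3.99 = 1222.81 ft/min

1222.81 ft/min


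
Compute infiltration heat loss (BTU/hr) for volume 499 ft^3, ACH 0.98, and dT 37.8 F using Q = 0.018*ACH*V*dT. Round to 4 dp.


Q = 0.018 * 0.98 * 499 * 37.8 = 332.7292 BTU/hr

332.7292 BTU/hr


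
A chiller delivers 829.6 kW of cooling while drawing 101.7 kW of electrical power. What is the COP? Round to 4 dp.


COP = 829.6 / 101.7 = 8.1573

8.1573


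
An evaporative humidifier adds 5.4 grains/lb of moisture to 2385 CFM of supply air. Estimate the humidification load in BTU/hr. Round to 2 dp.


Q = 0.68 * 2385 * 5.4 = 8757.72 BTU/hr

8757.72 BTU/hr


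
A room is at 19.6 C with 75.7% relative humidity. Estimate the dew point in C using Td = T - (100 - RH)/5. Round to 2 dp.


Td = 19.6 - (100-75.7)/5 = 14.74 C

14.74 C


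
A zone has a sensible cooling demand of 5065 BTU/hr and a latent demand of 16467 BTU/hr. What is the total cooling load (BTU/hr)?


Qt = 5065 + 16467 = 21532 BTU/hr

21532 BTU/hr


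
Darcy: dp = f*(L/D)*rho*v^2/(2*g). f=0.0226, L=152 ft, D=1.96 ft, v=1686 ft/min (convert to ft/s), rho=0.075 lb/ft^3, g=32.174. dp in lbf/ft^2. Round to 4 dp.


v_fps = 1686/60 = 28.1 ft/s
dp = 0.0226*(152/1.96)*0.075*28.1^2/(2*32.174) = 1.6130 lbf/ft^2

1.6130 lbf/ft^2


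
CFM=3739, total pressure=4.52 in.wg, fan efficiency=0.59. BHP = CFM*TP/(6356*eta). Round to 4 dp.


BHP = 3739 * 4.52 / (6356 * 0.59) = 4.5067 hp

4.5067 hp


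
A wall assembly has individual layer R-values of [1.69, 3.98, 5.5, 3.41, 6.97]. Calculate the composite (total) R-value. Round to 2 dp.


R_total = 1.69 + 3.98 + 5.5 + 3.41 + 6.97 = 21.55

21.55


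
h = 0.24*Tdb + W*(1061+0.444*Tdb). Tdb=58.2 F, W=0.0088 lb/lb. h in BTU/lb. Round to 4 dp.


h = 0.24*58.2 + 0.0088*(1061+0.444*58.2) = 23.5322 BTU/lb

23.5322 BTU/lb


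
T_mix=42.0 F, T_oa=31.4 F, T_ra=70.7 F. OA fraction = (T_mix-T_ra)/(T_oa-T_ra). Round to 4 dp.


frac = (42.0 - 70.7) / (31.4 - 70.7) = 0.7303

0.7303


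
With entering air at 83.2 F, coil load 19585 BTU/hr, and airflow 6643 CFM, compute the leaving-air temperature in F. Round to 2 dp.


dT = 19585/(1.08*6643) = 2.7298
T_leave = 83.2 - 2.7298 = 80.47 F

80.47 F


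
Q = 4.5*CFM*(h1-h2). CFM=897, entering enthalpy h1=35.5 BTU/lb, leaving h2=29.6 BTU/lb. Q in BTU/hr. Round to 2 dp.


Q = 4.5 * 897 * (35.5 - 29.6) = 23815.35 BTU/hr

23815.35 BTU/hr


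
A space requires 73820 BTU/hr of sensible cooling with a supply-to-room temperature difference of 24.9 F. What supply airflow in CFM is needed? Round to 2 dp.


CFM = 73820 / (1.08 * 24.9) = 2745.05

2745.05 CFM


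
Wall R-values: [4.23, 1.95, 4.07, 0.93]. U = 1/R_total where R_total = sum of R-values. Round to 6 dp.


R_total = 4.23 + 1.95 + 4.07 + 0.93 = 11.18
U = 1/11.18 = 0.089445

0.089445


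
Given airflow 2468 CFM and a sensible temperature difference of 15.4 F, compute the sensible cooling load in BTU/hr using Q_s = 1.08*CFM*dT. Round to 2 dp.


Q = 1.08 * 2468 * 15.4 = 41047.78 BTU/hr

41047.78 BTU/hr


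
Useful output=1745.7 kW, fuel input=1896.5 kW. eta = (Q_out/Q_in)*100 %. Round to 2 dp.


eta = (1745.7/1896.5)*100 = 92.05 %

92.05 %


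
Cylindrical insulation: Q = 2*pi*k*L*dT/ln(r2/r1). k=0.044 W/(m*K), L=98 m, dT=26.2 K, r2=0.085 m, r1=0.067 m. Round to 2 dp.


Q = 2*pi*0.044*98*26.2/ln(0.085/0.067) = 2983.04 W

2983.04 W


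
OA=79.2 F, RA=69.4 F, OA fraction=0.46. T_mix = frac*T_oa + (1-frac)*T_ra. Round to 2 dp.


T_mix = 0.46*79.2 + 0.54*69.4 = 73.91 F

73.91 F


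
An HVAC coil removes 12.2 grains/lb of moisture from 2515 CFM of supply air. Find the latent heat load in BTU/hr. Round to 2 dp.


Q = 0.68 * 2515 * 12.2 = 20864.44 BTU/hr

20864.44 BTU/hr


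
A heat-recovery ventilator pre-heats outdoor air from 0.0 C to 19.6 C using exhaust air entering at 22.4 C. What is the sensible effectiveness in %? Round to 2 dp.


eff = (19.6-0.0)/(22.4-0.0)*100 = 87.50 %

87.50 %


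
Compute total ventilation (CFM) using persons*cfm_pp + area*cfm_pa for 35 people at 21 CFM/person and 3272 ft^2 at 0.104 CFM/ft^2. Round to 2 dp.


Total = 35*21 + 3272*0.104 = 1075.29 CFM

1075.29 CFM


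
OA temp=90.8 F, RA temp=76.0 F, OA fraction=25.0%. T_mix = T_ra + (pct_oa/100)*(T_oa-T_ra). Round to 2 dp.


T_mix = 76.0 + (25.0/100)*(90.8-76.0) = 79.70 F

79.70 F


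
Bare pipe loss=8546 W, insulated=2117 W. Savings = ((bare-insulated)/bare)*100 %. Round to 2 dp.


Savings = ((8546-2117)/8546)*100 = 75.23 %

75.23 %
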